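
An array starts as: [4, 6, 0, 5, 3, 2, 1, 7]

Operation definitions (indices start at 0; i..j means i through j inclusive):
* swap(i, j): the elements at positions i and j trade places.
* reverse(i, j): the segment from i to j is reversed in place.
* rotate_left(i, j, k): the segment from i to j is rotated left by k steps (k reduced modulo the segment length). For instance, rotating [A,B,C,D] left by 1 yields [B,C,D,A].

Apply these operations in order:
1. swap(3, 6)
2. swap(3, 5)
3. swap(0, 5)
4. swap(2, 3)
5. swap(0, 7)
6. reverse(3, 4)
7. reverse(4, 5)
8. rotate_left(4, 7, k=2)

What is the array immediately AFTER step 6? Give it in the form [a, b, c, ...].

Answer: [7, 6, 2, 3, 0, 4, 5, 1]

Derivation:
After 1 (swap(3, 6)): [4, 6, 0, 1, 3, 2, 5, 7]
After 2 (swap(3, 5)): [4, 6, 0, 2, 3, 1, 5, 7]
After 3 (swap(0, 5)): [1, 6, 0, 2, 3, 4, 5, 7]
After 4 (swap(2, 3)): [1, 6, 2, 0, 3, 4, 5, 7]
After 5 (swap(0, 7)): [7, 6, 2, 0, 3, 4, 5, 1]
After 6 (reverse(3, 4)): [7, 6, 2, 3, 0, 4, 5, 1]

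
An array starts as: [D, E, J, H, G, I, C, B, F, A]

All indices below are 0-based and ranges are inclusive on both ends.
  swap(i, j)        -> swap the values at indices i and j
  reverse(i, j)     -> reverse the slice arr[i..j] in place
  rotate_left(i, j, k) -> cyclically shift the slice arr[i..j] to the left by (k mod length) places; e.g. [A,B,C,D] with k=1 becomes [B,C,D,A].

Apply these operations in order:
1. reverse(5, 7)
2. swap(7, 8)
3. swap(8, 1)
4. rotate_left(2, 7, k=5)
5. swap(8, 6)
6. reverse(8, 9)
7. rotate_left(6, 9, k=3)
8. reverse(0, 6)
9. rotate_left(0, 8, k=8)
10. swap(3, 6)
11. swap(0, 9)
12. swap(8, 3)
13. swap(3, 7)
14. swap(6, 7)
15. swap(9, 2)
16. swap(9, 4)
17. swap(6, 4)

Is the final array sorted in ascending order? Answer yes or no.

After 1 (reverse(5, 7)): [D, E, J, H, G, B, C, I, F, A]
After 2 (swap(7, 8)): [D, E, J, H, G, B, C, F, I, A]
After 3 (swap(8, 1)): [D, I, J, H, G, B, C, F, E, A]
After 4 (rotate_left(2, 7, k=5)): [D, I, F, J, H, G, B, C, E, A]
After 5 (swap(8, 6)): [D, I, F, J, H, G, E, C, B, A]
After 6 (reverse(8, 9)): [D, I, F, J, H, G, E, C, A, B]
After 7 (rotate_left(6, 9, k=3)): [D, I, F, J, H, G, B, E, C, A]
After 8 (reverse(0, 6)): [B, G, H, J, F, I, D, E, C, A]
After 9 (rotate_left(0, 8, k=8)): [C, B, G, H, J, F, I, D, E, A]
After 10 (swap(3, 6)): [C, B, G, I, J, F, H, D, E, A]
After 11 (swap(0, 9)): [A, B, G, I, J, F, H, D, E, C]
After 12 (swap(8, 3)): [A, B, G, E, J, F, H, D, I, C]
After 13 (swap(3, 7)): [A, B, G, D, J, F, H, E, I, C]
After 14 (swap(6, 7)): [A, B, G, D, J, F, E, H, I, C]
After 15 (swap(9, 2)): [A, B, C, D, J, F, E, H, I, G]
After 16 (swap(9, 4)): [A, B, C, D, G, F, E, H, I, J]
After 17 (swap(6, 4)): [A, B, C, D, E, F, G, H, I, J]

Answer: yes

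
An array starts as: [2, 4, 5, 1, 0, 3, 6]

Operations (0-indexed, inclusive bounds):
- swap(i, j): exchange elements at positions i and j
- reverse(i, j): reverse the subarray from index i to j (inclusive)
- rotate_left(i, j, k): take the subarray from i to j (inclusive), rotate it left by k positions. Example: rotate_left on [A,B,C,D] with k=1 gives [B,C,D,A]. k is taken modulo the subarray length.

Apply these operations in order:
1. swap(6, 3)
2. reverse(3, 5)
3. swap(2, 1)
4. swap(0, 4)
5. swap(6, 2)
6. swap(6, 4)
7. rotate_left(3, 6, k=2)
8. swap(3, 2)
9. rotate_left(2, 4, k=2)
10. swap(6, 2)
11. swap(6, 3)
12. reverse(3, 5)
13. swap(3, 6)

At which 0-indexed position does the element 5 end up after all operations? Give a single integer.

After 1 (swap(6, 3)): [2, 4, 5, 6, 0, 3, 1]
After 2 (reverse(3, 5)): [2, 4, 5, 3, 0, 6, 1]
After 3 (swap(2, 1)): [2, 5, 4, 3, 0, 6, 1]
After 4 (swap(0, 4)): [0, 5, 4, 3, 2, 6, 1]
After 5 (swap(6, 2)): [0, 5, 1, 3, 2, 6, 4]
After 6 (swap(6, 4)): [0, 5, 1, 3, 4, 6, 2]
After 7 (rotate_left(3, 6, k=2)): [0, 5, 1, 6, 2, 3, 4]
After 8 (swap(3, 2)): [0, 5, 6, 1, 2, 3, 4]
After 9 (rotate_left(2, 4, k=2)): [0, 5, 2, 6, 1, 3, 4]
After 10 (swap(6, 2)): [0, 5, 4, 6, 1, 3, 2]
After 11 (swap(6, 3)): [0, 5, 4, 2, 1, 3, 6]
After 12 (reverse(3, 5)): [0, 5, 4, 3, 1, 2, 6]
After 13 (swap(3, 6)): [0, 5, 4, 6, 1, 2, 3]

Answer: 1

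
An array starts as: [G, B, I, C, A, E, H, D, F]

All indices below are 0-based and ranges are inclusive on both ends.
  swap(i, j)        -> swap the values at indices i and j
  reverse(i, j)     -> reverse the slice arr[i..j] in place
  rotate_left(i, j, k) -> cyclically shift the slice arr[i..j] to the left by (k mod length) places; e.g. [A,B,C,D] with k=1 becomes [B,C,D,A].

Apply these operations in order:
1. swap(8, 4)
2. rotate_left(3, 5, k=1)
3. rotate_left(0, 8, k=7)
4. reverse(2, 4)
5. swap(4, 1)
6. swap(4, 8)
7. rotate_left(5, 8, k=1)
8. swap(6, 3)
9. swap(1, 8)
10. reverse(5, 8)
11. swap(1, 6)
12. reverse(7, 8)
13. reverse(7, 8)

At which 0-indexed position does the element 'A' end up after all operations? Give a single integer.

Answer: 1

Derivation:
After 1 (swap(8, 4)): [G, B, I, C, F, E, H, D, A]
After 2 (rotate_left(3, 5, k=1)): [G, B, I, F, E, C, H, D, A]
After 3 (rotate_left(0, 8, k=7)): [D, A, G, B, I, F, E, C, H]
After 4 (reverse(2, 4)): [D, A, I, B, G, F, E, C, H]
After 5 (swap(4, 1)): [D, G, I, B, A, F, E, C, H]
After 6 (swap(4, 8)): [D, G, I, B, H, F, E, C, A]
After 7 (rotate_left(5, 8, k=1)): [D, G, I, B, H, E, C, A, F]
After 8 (swap(6, 3)): [D, G, I, C, H, E, B, A, F]
After 9 (swap(1, 8)): [D, F, I, C, H, E, B, A, G]
After 10 (reverse(5, 8)): [D, F, I, C, H, G, A, B, E]
After 11 (swap(1, 6)): [D, A, I, C, H, G, F, B, E]
After 12 (reverse(7, 8)): [D, A, I, C, H, G, F, E, B]
After 13 (reverse(7, 8)): [D, A, I, C, H, G, F, B, E]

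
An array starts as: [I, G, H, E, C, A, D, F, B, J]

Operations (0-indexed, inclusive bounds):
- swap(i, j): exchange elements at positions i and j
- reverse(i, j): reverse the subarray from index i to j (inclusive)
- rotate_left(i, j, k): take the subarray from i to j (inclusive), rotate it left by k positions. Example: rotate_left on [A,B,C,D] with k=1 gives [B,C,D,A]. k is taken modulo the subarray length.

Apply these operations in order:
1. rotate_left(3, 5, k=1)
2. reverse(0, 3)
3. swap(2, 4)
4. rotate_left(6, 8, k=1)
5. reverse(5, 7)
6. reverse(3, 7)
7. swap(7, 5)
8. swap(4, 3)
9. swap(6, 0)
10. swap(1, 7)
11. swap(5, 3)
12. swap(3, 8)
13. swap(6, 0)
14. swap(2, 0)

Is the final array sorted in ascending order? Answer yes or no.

Answer: yes

Derivation:
After 1 (rotate_left(3, 5, k=1)): [I, G, H, C, A, E, D, F, B, J]
After 2 (reverse(0, 3)): [C, H, G, I, A, E, D, F, B, J]
After 3 (swap(2, 4)): [C, H, A, I, G, E, D, F, B, J]
After 4 (rotate_left(6, 8, k=1)): [C, H, A, I, G, E, F, B, D, J]
After 5 (reverse(5, 7)): [C, H, A, I, G, B, F, E, D, J]
After 6 (reverse(3, 7)): [C, H, A, E, F, B, G, I, D, J]
After 7 (swap(7, 5)): [C, H, A, E, F, I, G, B, D, J]
After 8 (swap(4, 3)): [C, H, A, F, E, I, G, B, D, J]
After 9 (swap(6, 0)): [G, H, A, F, E, I, C, B, D, J]
After 10 (swap(1, 7)): [G, B, A, F, E, I, C, H, D, J]
After 11 (swap(5, 3)): [G, B, A, I, E, F, C, H, D, J]
After 12 (swap(3, 8)): [G, B, A, D, E, F, C, H, I, J]
After 13 (swap(6, 0)): [C, B, A, D, E, F, G, H, I, J]
After 14 (swap(2, 0)): [A, B, C, D, E, F, G, H, I, J]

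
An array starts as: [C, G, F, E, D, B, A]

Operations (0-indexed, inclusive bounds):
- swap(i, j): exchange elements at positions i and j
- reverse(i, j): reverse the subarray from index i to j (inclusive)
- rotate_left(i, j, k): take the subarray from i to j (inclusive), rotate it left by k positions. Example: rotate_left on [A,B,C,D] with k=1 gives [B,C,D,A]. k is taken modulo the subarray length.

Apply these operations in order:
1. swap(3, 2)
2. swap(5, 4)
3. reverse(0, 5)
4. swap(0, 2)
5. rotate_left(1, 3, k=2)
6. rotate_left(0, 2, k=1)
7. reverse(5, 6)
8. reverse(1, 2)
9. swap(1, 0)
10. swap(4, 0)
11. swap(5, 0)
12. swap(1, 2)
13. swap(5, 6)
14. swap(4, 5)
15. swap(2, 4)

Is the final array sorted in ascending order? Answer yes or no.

After 1 (swap(3, 2)): [C, G, E, F, D, B, A]
After 2 (swap(5, 4)): [C, G, E, F, B, D, A]
After 3 (reverse(0, 5)): [D, B, F, E, G, C, A]
After 4 (swap(0, 2)): [F, B, D, E, G, C, A]
After 5 (rotate_left(1, 3, k=2)): [F, E, B, D, G, C, A]
After 6 (rotate_left(0, 2, k=1)): [E, B, F, D, G, C, A]
After 7 (reverse(5, 6)): [E, B, F, D, G, A, C]
After 8 (reverse(1, 2)): [E, F, B, D, G, A, C]
After 9 (swap(1, 0)): [F, E, B, D, G, A, C]
After 10 (swap(4, 0)): [G, E, B, D, F, A, C]
After 11 (swap(5, 0)): [A, E, B, D, F, G, C]
After 12 (swap(1, 2)): [A, B, E, D, F, G, C]
After 13 (swap(5, 6)): [A, B, E, D, F, C, G]
After 14 (swap(4, 5)): [A, B, E, D, C, F, G]
After 15 (swap(2, 4)): [A, B, C, D, E, F, G]

Answer: yes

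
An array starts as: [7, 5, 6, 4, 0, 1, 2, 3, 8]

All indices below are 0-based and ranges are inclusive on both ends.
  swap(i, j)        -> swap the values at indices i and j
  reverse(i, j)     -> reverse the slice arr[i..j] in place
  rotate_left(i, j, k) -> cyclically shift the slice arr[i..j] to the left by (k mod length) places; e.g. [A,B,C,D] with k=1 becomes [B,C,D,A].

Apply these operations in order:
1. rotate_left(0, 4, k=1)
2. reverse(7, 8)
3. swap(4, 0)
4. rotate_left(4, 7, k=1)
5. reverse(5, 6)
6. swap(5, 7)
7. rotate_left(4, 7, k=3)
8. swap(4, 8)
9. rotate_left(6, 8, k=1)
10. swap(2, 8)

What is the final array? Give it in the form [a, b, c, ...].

Answer: [7, 6, 5, 0, 3, 1, 2, 8, 4]

Derivation:
After 1 (rotate_left(0, 4, k=1)): [5, 6, 4, 0, 7, 1, 2, 3, 8]
After 2 (reverse(7, 8)): [5, 6, 4, 0, 7, 1, 2, 8, 3]
After 3 (swap(4, 0)): [7, 6, 4, 0, 5, 1, 2, 8, 3]
After 4 (rotate_left(4, 7, k=1)): [7, 6, 4, 0, 1, 2, 8, 5, 3]
After 5 (reverse(5, 6)): [7, 6, 4, 0, 1, 8, 2, 5, 3]
After 6 (swap(5, 7)): [7, 6, 4, 0, 1, 5, 2, 8, 3]
After 7 (rotate_left(4, 7, k=3)): [7, 6, 4, 0, 8, 1, 5, 2, 3]
After 8 (swap(4, 8)): [7, 6, 4, 0, 3, 1, 5, 2, 8]
After 9 (rotate_left(6, 8, k=1)): [7, 6, 4, 0, 3, 1, 2, 8, 5]
After 10 (swap(2, 8)): [7, 6, 5, 0, 3, 1, 2, 8, 4]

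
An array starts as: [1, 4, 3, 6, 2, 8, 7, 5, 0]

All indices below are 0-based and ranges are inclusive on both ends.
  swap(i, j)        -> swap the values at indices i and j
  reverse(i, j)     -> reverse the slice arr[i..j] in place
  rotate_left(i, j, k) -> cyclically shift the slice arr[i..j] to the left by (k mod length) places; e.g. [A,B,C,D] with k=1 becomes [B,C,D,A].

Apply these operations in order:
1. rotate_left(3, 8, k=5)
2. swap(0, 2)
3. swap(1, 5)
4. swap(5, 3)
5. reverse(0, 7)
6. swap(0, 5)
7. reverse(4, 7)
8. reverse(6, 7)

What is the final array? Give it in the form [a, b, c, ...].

Answer: [1, 8, 0, 6, 3, 2, 4, 7, 5]

Derivation:
After 1 (rotate_left(3, 8, k=5)): [1, 4, 3, 0, 6, 2, 8, 7, 5]
After 2 (swap(0, 2)): [3, 4, 1, 0, 6, 2, 8, 7, 5]
After 3 (swap(1, 5)): [3, 2, 1, 0, 6, 4, 8, 7, 5]
After 4 (swap(5, 3)): [3, 2, 1, 4, 6, 0, 8, 7, 5]
After 5 (reverse(0, 7)): [7, 8, 0, 6, 4, 1, 2, 3, 5]
After 6 (swap(0, 5)): [1, 8, 0, 6, 4, 7, 2, 3, 5]
After 7 (reverse(4, 7)): [1, 8, 0, 6, 3, 2, 7, 4, 5]
After 8 (reverse(6, 7)): [1, 8, 0, 6, 3, 2, 4, 7, 5]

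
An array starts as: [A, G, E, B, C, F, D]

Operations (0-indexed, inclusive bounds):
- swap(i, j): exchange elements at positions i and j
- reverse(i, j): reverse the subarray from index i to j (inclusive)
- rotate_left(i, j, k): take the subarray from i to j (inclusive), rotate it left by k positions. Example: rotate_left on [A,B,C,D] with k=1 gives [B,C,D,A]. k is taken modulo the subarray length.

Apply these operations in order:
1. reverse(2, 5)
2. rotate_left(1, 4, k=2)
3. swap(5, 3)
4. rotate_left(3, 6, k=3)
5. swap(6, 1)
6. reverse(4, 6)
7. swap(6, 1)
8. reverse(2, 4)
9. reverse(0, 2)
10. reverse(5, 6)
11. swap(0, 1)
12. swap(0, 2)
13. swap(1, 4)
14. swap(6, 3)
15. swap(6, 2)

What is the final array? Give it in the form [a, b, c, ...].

After 1 (reverse(2, 5)): [A, G, F, C, B, E, D]
After 2 (rotate_left(1, 4, k=2)): [A, C, B, G, F, E, D]
After 3 (swap(5, 3)): [A, C, B, E, F, G, D]
After 4 (rotate_left(3, 6, k=3)): [A, C, B, D, E, F, G]
After 5 (swap(6, 1)): [A, G, B, D, E, F, C]
After 6 (reverse(4, 6)): [A, G, B, D, C, F, E]
After 7 (swap(6, 1)): [A, E, B, D, C, F, G]
After 8 (reverse(2, 4)): [A, E, C, D, B, F, G]
After 9 (reverse(0, 2)): [C, E, A, D, B, F, G]
After 10 (reverse(5, 6)): [C, E, A, D, B, G, F]
After 11 (swap(0, 1)): [E, C, A, D, B, G, F]
After 12 (swap(0, 2)): [A, C, E, D, B, G, F]
After 13 (swap(1, 4)): [A, B, E, D, C, G, F]
After 14 (swap(6, 3)): [A, B, E, F, C, G, D]
After 15 (swap(6, 2)): [A, B, D, F, C, G, E]

Answer: [A, B, D, F, C, G, E]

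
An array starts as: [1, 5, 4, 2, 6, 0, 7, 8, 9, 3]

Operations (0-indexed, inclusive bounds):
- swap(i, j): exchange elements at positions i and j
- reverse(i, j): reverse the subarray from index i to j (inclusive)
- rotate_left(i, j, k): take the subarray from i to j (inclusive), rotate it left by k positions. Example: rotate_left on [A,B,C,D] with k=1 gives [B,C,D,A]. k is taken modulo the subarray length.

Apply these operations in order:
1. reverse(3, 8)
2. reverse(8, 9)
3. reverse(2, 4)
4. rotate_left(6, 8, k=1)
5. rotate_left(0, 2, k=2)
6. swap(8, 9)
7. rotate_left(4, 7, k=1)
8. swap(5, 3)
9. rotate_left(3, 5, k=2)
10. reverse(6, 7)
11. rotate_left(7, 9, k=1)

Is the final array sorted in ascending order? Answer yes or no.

After 1 (reverse(3, 8)): [1, 5, 4, 9, 8, 7, 0, 6, 2, 3]
After 2 (reverse(8, 9)): [1, 5, 4, 9, 8, 7, 0, 6, 3, 2]
After 3 (reverse(2, 4)): [1, 5, 8, 9, 4, 7, 0, 6, 3, 2]
After 4 (rotate_left(6, 8, k=1)): [1, 5, 8, 9, 4, 7, 6, 3, 0, 2]
After 5 (rotate_left(0, 2, k=2)): [8, 1, 5, 9, 4, 7, 6, 3, 0, 2]
After 6 (swap(8, 9)): [8, 1, 5, 9, 4, 7, 6, 3, 2, 0]
After 7 (rotate_left(4, 7, k=1)): [8, 1, 5, 9, 7, 6, 3, 4, 2, 0]
After 8 (swap(5, 3)): [8, 1, 5, 6, 7, 9, 3, 4, 2, 0]
After 9 (rotate_left(3, 5, k=2)): [8, 1, 5, 9, 6, 7, 3, 4, 2, 0]
After 10 (reverse(6, 7)): [8, 1, 5, 9, 6, 7, 4, 3, 2, 0]
After 11 (rotate_left(7, 9, k=1)): [8, 1, 5, 9, 6, 7, 4, 2, 0, 3]

Answer: no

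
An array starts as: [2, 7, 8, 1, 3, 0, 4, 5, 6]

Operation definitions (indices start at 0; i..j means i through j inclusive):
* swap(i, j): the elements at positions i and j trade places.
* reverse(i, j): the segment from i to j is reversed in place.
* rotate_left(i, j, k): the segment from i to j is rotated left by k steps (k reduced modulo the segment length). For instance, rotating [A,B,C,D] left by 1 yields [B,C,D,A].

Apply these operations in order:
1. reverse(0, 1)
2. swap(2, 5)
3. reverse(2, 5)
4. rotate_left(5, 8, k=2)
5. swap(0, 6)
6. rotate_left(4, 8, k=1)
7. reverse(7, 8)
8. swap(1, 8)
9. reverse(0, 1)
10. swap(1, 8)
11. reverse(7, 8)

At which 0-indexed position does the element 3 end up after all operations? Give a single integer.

Answer: 3

Derivation:
After 1 (reverse(0, 1)): [7, 2, 8, 1, 3, 0, 4, 5, 6]
After 2 (swap(2, 5)): [7, 2, 0, 1, 3, 8, 4, 5, 6]
After 3 (reverse(2, 5)): [7, 2, 8, 3, 1, 0, 4, 5, 6]
After 4 (rotate_left(5, 8, k=2)): [7, 2, 8, 3, 1, 5, 6, 0, 4]
After 5 (swap(0, 6)): [6, 2, 8, 3, 1, 5, 7, 0, 4]
After 6 (rotate_left(4, 8, k=1)): [6, 2, 8, 3, 5, 7, 0, 4, 1]
After 7 (reverse(7, 8)): [6, 2, 8, 3, 5, 7, 0, 1, 4]
After 8 (swap(1, 8)): [6, 4, 8, 3, 5, 7, 0, 1, 2]
After 9 (reverse(0, 1)): [4, 6, 8, 3, 5, 7, 0, 1, 2]
After 10 (swap(1, 8)): [4, 2, 8, 3, 5, 7, 0, 1, 6]
After 11 (reverse(7, 8)): [4, 2, 8, 3, 5, 7, 0, 6, 1]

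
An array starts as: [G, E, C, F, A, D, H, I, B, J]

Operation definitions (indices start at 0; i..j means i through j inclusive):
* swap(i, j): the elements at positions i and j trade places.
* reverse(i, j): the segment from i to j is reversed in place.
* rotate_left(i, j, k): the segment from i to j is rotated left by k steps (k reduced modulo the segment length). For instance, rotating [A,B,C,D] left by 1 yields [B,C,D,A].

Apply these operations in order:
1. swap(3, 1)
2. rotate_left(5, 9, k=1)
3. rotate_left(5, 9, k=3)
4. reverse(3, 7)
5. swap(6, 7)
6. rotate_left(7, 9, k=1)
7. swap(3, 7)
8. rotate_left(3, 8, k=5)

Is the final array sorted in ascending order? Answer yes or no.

Answer: no

Derivation:
After 1 (swap(3, 1)): [G, F, C, E, A, D, H, I, B, J]
After 2 (rotate_left(5, 9, k=1)): [G, F, C, E, A, H, I, B, J, D]
After 3 (rotate_left(5, 9, k=3)): [G, F, C, E, A, J, D, H, I, B]
After 4 (reverse(3, 7)): [G, F, C, H, D, J, A, E, I, B]
After 5 (swap(6, 7)): [G, F, C, H, D, J, E, A, I, B]
After 6 (rotate_left(7, 9, k=1)): [G, F, C, H, D, J, E, I, B, A]
After 7 (swap(3, 7)): [G, F, C, I, D, J, E, H, B, A]
After 8 (rotate_left(3, 8, k=5)): [G, F, C, B, I, D, J, E, H, A]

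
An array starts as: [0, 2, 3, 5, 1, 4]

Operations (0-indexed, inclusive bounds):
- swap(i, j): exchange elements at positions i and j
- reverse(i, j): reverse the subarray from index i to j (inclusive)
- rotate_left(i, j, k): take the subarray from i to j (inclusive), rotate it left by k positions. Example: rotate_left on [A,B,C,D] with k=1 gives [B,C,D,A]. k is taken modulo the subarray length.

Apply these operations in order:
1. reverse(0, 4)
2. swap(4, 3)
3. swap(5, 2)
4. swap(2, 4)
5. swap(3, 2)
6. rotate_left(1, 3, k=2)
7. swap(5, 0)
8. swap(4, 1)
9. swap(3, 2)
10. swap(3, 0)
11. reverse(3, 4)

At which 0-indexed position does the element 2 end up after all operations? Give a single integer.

Answer: 3

Derivation:
After 1 (reverse(0, 4)): [1, 5, 3, 2, 0, 4]
After 2 (swap(4, 3)): [1, 5, 3, 0, 2, 4]
After 3 (swap(5, 2)): [1, 5, 4, 0, 2, 3]
After 4 (swap(2, 4)): [1, 5, 2, 0, 4, 3]
After 5 (swap(3, 2)): [1, 5, 0, 2, 4, 3]
After 6 (rotate_left(1, 3, k=2)): [1, 2, 5, 0, 4, 3]
After 7 (swap(5, 0)): [3, 2, 5, 0, 4, 1]
After 8 (swap(4, 1)): [3, 4, 5, 0, 2, 1]
After 9 (swap(3, 2)): [3, 4, 0, 5, 2, 1]
After 10 (swap(3, 0)): [5, 4, 0, 3, 2, 1]
After 11 (reverse(3, 4)): [5, 4, 0, 2, 3, 1]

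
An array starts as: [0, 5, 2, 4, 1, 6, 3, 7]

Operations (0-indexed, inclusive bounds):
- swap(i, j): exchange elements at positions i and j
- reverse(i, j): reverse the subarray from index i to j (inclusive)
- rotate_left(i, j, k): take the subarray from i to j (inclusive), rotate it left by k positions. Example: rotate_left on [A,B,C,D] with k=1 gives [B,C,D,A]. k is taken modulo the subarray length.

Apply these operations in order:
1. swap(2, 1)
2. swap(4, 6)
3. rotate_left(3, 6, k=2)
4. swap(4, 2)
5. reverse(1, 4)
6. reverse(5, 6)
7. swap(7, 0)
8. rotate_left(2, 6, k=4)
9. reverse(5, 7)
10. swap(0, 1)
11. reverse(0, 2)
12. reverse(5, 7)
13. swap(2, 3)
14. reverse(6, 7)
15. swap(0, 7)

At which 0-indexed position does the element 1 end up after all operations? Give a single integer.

After 1 (swap(2, 1)): [0, 2, 5, 4, 1, 6, 3, 7]
After 2 (swap(4, 6)): [0, 2, 5, 4, 3, 6, 1, 7]
After 3 (rotate_left(3, 6, k=2)): [0, 2, 5, 6, 1, 4, 3, 7]
After 4 (swap(4, 2)): [0, 2, 1, 6, 5, 4, 3, 7]
After 5 (reverse(1, 4)): [0, 5, 6, 1, 2, 4, 3, 7]
After 6 (reverse(5, 6)): [0, 5, 6, 1, 2, 3, 4, 7]
After 7 (swap(7, 0)): [7, 5, 6, 1, 2, 3, 4, 0]
After 8 (rotate_left(2, 6, k=4)): [7, 5, 4, 6, 1, 2, 3, 0]
After 9 (reverse(5, 7)): [7, 5, 4, 6, 1, 0, 3, 2]
After 10 (swap(0, 1)): [5, 7, 4, 6, 1, 0, 3, 2]
After 11 (reverse(0, 2)): [4, 7, 5, 6, 1, 0, 3, 2]
After 12 (reverse(5, 7)): [4, 7, 5, 6, 1, 2, 3, 0]
After 13 (swap(2, 3)): [4, 7, 6, 5, 1, 2, 3, 0]
After 14 (reverse(6, 7)): [4, 7, 6, 5, 1, 2, 0, 3]
After 15 (swap(0, 7)): [3, 7, 6, 5, 1, 2, 0, 4]

Answer: 4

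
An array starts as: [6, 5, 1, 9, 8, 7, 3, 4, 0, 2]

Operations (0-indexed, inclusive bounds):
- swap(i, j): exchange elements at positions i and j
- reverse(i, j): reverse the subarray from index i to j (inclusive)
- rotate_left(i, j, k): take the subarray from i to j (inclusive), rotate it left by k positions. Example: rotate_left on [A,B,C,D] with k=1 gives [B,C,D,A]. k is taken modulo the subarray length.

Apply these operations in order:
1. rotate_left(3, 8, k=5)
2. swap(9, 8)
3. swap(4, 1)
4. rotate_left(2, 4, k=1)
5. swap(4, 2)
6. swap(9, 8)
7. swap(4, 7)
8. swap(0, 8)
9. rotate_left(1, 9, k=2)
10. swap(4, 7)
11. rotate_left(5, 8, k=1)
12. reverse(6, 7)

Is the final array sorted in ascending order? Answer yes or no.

After 1 (rotate_left(3, 8, k=5)): [6, 5, 1, 0, 9, 8, 7, 3, 4, 2]
After 2 (swap(9, 8)): [6, 5, 1, 0, 9, 8, 7, 3, 2, 4]
After 3 (swap(4, 1)): [6, 9, 1, 0, 5, 8, 7, 3, 2, 4]
After 4 (rotate_left(2, 4, k=1)): [6, 9, 0, 5, 1, 8, 7, 3, 2, 4]
After 5 (swap(4, 2)): [6, 9, 1, 5, 0, 8, 7, 3, 2, 4]
After 6 (swap(9, 8)): [6, 9, 1, 5, 0, 8, 7, 3, 4, 2]
After 7 (swap(4, 7)): [6, 9, 1, 5, 3, 8, 7, 0, 4, 2]
After 8 (swap(0, 8)): [4, 9, 1, 5, 3, 8, 7, 0, 6, 2]
After 9 (rotate_left(1, 9, k=2)): [4, 5, 3, 8, 7, 0, 6, 2, 9, 1]
After 10 (swap(4, 7)): [4, 5, 3, 8, 2, 0, 6, 7, 9, 1]
After 11 (rotate_left(5, 8, k=1)): [4, 5, 3, 8, 2, 6, 7, 9, 0, 1]
After 12 (reverse(6, 7)): [4, 5, 3, 8, 2, 6, 9, 7, 0, 1]

Answer: no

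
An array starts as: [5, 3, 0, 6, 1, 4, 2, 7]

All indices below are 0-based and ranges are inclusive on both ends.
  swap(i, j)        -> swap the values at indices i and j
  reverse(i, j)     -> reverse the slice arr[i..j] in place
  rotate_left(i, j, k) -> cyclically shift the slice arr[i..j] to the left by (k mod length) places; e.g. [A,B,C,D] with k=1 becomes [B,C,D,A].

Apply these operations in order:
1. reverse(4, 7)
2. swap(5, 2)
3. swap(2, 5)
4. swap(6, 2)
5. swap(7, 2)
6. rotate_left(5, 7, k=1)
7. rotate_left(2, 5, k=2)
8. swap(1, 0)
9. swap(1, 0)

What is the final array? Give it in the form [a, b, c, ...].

After 1 (reverse(4, 7)): [5, 3, 0, 6, 7, 2, 4, 1]
After 2 (swap(5, 2)): [5, 3, 2, 6, 7, 0, 4, 1]
After 3 (swap(2, 5)): [5, 3, 0, 6, 7, 2, 4, 1]
After 4 (swap(6, 2)): [5, 3, 4, 6, 7, 2, 0, 1]
After 5 (swap(7, 2)): [5, 3, 1, 6, 7, 2, 0, 4]
After 6 (rotate_left(5, 7, k=1)): [5, 3, 1, 6, 7, 0, 4, 2]
After 7 (rotate_left(2, 5, k=2)): [5, 3, 7, 0, 1, 6, 4, 2]
After 8 (swap(1, 0)): [3, 5, 7, 0, 1, 6, 4, 2]
After 9 (swap(1, 0)): [5, 3, 7, 0, 1, 6, 4, 2]

Answer: [5, 3, 7, 0, 1, 6, 4, 2]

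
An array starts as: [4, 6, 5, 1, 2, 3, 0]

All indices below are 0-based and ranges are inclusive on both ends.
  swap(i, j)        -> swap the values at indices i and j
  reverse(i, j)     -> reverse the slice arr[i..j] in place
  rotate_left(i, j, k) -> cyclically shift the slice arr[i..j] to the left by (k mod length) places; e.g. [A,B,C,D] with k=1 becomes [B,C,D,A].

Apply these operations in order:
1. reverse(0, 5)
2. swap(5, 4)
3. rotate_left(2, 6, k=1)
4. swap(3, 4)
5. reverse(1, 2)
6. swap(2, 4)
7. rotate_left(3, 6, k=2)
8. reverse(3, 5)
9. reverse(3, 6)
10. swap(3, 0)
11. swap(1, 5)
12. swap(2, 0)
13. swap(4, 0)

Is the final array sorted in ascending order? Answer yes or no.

After 1 (reverse(0, 5)): [3, 2, 1, 5, 6, 4, 0]
After 2 (swap(5, 4)): [3, 2, 1, 5, 4, 6, 0]
After 3 (rotate_left(2, 6, k=1)): [3, 2, 5, 4, 6, 0, 1]
After 4 (swap(3, 4)): [3, 2, 5, 6, 4, 0, 1]
After 5 (reverse(1, 2)): [3, 5, 2, 6, 4, 0, 1]
After 6 (swap(2, 4)): [3, 5, 4, 6, 2, 0, 1]
After 7 (rotate_left(3, 6, k=2)): [3, 5, 4, 0, 1, 6, 2]
After 8 (reverse(3, 5)): [3, 5, 4, 6, 1, 0, 2]
After 9 (reverse(3, 6)): [3, 5, 4, 2, 0, 1, 6]
After 10 (swap(3, 0)): [2, 5, 4, 3, 0, 1, 6]
After 11 (swap(1, 5)): [2, 1, 4, 3, 0, 5, 6]
After 12 (swap(2, 0)): [4, 1, 2, 3, 0, 5, 6]
After 13 (swap(4, 0)): [0, 1, 2, 3, 4, 5, 6]

Answer: yes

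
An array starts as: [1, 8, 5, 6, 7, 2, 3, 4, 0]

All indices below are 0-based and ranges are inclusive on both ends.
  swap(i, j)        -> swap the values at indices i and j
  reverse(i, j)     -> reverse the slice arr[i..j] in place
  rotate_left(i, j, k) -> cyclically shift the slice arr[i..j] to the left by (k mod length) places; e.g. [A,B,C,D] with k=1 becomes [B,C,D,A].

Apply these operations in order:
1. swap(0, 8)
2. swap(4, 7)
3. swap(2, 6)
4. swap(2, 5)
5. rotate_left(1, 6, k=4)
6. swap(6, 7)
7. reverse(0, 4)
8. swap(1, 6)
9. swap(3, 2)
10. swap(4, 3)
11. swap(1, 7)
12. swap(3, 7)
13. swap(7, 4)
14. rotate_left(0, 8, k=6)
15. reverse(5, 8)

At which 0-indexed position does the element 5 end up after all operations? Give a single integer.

Answer: 1

Derivation:
After 1 (swap(0, 8)): [0, 8, 5, 6, 7, 2, 3, 4, 1]
After 2 (swap(4, 7)): [0, 8, 5, 6, 4, 2, 3, 7, 1]
After 3 (swap(2, 6)): [0, 8, 3, 6, 4, 2, 5, 7, 1]
After 4 (swap(2, 5)): [0, 8, 2, 6, 4, 3, 5, 7, 1]
After 5 (rotate_left(1, 6, k=4)): [0, 3, 5, 8, 2, 6, 4, 7, 1]
After 6 (swap(6, 7)): [0, 3, 5, 8, 2, 6, 7, 4, 1]
After 7 (reverse(0, 4)): [2, 8, 5, 3, 0, 6, 7, 4, 1]
After 8 (swap(1, 6)): [2, 7, 5, 3, 0, 6, 8, 4, 1]
After 9 (swap(3, 2)): [2, 7, 3, 5, 0, 6, 8, 4, 1]
After 10 (swap(4, 3)): [2, 7, 3, 0, 5, 6, 8, 4, 1]
After 11 (swap(1, 7)): [2, 4, 3, 0, 5, 6, 8, 7, 1]
After 12 (swap(3, 7)): [2, 4, 3, 7, 5, 6, 8, 0, 1]
After 13 (swap(7, 4)): [2, 4, 3, 7, 0, 6, 8, 5, 1]
After 14 (rotate_left(0, 8, k=6)): [8, 5, 1, 2, 4, 3, 7, 0, 6]
After 15 (reverse(5, 8)): [8, 5, 1, 2, 4, 6, 0, 7, 3]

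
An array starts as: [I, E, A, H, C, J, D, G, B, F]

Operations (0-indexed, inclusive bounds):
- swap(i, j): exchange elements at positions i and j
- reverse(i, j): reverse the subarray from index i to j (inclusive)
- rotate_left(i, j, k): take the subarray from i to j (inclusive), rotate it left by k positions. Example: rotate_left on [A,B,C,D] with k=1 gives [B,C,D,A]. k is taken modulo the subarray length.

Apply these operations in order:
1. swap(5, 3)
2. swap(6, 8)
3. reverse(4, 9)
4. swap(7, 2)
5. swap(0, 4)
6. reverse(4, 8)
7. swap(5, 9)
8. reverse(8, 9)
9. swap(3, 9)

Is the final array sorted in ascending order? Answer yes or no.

Answer: no

Derivation:
After 1 (swap(5, 3)): [I, E, A, J, C, H, D, G, B, F]
After 2 (swap(6, 8)): [I, E, A, J, C, H, B, G, D, F]
After 3 (reverse(4, 9)): [I, E, A, J, F, D, G, B, H, C]
After 4 (swap(7, 2)): [I, E, B, J, F, D, G, A, H, C]
After 5 (swap(0, 4)): [F, E, B, J, I, D, G, A, H, C]
After 6 (reverse(4, 8)): [F, E, B, J, H, A, G, D, I, C]
After 7 (swap(5, 9)): [F, E, B, J, H, C, G, D, I, A]
After 8 (reverse(8, 9)): [F, E, B, J, H, C, G, D, A, I]
After 9 (swap(3, 9)): [F, E, B, I, H, C, G, D, A, J]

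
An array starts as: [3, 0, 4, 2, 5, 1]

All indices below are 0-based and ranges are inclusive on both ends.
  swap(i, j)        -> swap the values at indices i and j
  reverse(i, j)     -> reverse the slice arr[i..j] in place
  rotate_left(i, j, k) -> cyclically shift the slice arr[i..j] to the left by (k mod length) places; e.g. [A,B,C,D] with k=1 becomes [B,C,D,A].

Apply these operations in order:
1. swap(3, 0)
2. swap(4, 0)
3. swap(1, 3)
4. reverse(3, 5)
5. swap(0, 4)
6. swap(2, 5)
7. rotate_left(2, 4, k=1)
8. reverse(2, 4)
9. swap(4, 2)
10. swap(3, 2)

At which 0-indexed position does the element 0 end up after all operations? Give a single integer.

After 1 (swap(3, 0)): [2, 0, 4, 3, 5, 1]
After 2 (swap(4, 0)): [5, 0, 4, 3, 2, 1]
After 3 (swap(1, 3)): [5, 3, 4, 0, 2, 1]
After 4 (reverse(3, 5)): [5, 3, 4, 1, 2, 0]
After 5 (swap(0, 4)): [2, 3, 4, 1, 5, 0]
After 6 (swap(2, 5)): [2, 3, 0, 1, 5, 4]
After 7 (rotate_left(2, 4, k=1)): [2, 3, 1, 5, 0, 4]
After 8 (reverse(2, 4)): [2, 3, 0, 5, 1, 4]
After 9 (swap(4, 2)): [2, 3, 1, 5, 0, 4]
After 10 (swap(3, 2)): [2, 3, 5, 1, 0, 4]

Answer: 4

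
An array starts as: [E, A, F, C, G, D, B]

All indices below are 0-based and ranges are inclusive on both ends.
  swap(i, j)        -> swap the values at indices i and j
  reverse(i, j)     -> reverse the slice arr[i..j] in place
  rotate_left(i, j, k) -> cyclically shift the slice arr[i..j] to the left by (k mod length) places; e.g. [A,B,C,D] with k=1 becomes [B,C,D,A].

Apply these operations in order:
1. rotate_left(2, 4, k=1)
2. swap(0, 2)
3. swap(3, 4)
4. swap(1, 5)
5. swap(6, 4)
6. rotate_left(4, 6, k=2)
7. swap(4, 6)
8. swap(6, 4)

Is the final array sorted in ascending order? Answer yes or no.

Answer: no

Derivation:
After 1 (rotate_left(2, 4, k=1)): [E, A, C, G, F, D, B]
After 2 (swap(0, 2)): [C, A, E, G, F, D, B]
After 3 (swap(3, 4)): [C, A, E, F, G, D, B]
After 4 (swap(1, 5)): [C, D, E, F, G, A, B]
After 5 (swap(6, 4)): [C, D, E, F, B, A, G]
After 6 (rotate_left(4, 6, k=2)): [C, D, E, F, G, B, A]
After 7 (swap(4, 6)): [C, D, E, F, A, B, G]
After 8 (swap(6, 4)): [C, D, E, F, G, B, A]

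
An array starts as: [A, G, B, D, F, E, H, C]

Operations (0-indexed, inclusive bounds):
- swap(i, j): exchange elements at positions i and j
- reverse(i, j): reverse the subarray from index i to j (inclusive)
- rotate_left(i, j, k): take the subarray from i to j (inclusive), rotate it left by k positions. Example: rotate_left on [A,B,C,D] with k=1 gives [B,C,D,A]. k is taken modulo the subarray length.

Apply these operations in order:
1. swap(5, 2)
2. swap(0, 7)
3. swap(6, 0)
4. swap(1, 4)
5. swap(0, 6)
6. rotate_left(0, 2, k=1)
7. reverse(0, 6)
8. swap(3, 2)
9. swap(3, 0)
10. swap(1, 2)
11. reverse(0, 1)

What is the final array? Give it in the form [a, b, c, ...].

Answer: [D, G, B, H, C, E, F, A]

Derivation:
After 1 (swap(5, 2)): [A, G, E, D, F, B, H, C]
After 2 (swap(0, 7)): [C, G, E, D, F, B, H, A]
After 3 (swap(6, 0)): [H, G, E, D, F, B, C, A]
After 4 (swap(1, 4)): [H, F, E, D, G, B, C, A]
After 5 (swap(0, 6)): [C, F, E, D, G, B, H, A]
After 6 (rotate_left(0, 2, k=1)): [F, E, C, D, G, B, H, A]
After 7 (reverse(0, 6)): [H, B, G, D, C, E, F, A]
After 8 (swap(3, 2)): [H, B, D, G, C, E, F, A]
After 9 (swap(3, 0)): [G, B, D, H, C, E, F, A]
After 10 (swap(1, 2)): [G, D, B, H, C, E, F, A]
After 11 (reverse(0, 1)): [D, G, B, H, C, E, F, A]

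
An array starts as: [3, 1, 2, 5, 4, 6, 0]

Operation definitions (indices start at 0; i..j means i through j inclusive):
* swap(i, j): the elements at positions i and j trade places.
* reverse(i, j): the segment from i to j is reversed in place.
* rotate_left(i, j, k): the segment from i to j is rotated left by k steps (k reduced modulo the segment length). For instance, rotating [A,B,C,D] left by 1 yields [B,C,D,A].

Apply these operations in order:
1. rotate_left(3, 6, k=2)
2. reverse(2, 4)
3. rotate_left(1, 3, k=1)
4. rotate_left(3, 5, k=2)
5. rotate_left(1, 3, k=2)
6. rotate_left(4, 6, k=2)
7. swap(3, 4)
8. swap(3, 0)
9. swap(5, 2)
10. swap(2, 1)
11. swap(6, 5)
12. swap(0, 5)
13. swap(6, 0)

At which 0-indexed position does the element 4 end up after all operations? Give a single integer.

After 1 (rotate_left(3, 6, k=2)): [3, 1, 2, 6, 0, 5, 4]
After 2 (reverse(2, 4)): [3, 1, 0, 6, 2, 5, 4]
After 3 (rotate_left(1, 3, k=1)): [3, 0, 6, 1, 2, 5, 4]
After 4 (rotate_left(3, 5, k=2)): [3, 0, 6, 5, 1, 2, 4]
After 5 (rotate_left(1, 3, k=2)): [3, 5, 0, 6, 1, 2, 4]
After 6 (rotate_left(4, 6, k=2)): [3, 5, 0, 6, 4, 1, 2]
After 7 (swap(3, 4)): [3, 5, 0, 4, 6, 1, 2]
After 8 (swap(3, 0)): [4, 5, 0, 3, 6, 1, 2]
After 9 (swap(5, 2)): [4, 5, 1, 3, 6, 0, 2]
After 10 (swap(2, 1)): [4, 1, 5, 3, 6, 0, 2]
After 11 (swap(6, 5)): [4, 1, 5, 3, 6, 2, 0]
After 12 (swap(0, 5)): [2, 1, 5, 3, 6, 4, 0]
After 13 (swap(6, 0)): [0, 1, 5, 3, 6, 4, 2]

Answer: 5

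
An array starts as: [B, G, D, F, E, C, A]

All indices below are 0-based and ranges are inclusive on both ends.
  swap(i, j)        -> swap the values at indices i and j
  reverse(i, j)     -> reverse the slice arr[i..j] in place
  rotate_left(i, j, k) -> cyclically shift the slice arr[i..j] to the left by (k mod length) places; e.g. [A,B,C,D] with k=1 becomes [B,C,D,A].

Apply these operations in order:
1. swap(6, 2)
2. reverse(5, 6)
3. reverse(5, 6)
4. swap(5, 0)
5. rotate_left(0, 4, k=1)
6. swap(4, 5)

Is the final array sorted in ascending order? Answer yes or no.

Answer: no

Derivation:
After 1 (swap(6, 2)): [B, G, A, F, E, C, D]
After 2 (reverse(5, 6)): [B, G, A, F, E, D, C]
After 3 (reverse(5, 6)): [B, G, A, F, E, C, D]
After 4 (swap(5, 0)): [C, G, A, F, E, B, D]
After 5 (rotate_left(0, 4, k=1)): [G, A, F, E, C, B, D]
After 6 (swap(4, 5)): [G, A, F, E, B, C, D]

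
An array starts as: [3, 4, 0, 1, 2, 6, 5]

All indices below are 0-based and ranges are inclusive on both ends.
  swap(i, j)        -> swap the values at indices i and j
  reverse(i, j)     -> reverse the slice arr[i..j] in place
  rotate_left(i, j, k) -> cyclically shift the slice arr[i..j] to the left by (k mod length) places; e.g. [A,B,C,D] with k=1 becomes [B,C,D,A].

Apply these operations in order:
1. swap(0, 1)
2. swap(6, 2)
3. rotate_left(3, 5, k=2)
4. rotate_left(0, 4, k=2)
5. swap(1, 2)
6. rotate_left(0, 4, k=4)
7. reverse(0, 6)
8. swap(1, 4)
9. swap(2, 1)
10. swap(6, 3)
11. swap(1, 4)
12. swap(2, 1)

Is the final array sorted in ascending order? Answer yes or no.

Answer: yes

Derivation:
After 1 (swap(0, 1)): [4, 3, 0, 1, 2, 6, 5]
After 2 (swap(6, 2)): [4, 3, 5, 1, 2, 6, 0]
After 3 (rotate_left(3, 5, k=2)): [4, 3, 5, 6, 1, 2, 0]
After 4 (rotate_left(0, 4, k=2)): [5, 6, 1, 4, 3, 2, 0]
After 5 (swap(1, 2)): [5, 1, 6, 4, 3, 2, 0]
After 6 (rotate_left(0, 4, k=4)): [3, 5, 1, 6, 4, 2, 0]
After 7 (reverse(0, 6)): [0, 2, 4, 6, 1, 5, 3]
After 8 (swap(1, 4)): [0, 1, 4, 6, 2, 5, 3]
After 9 (swap(2, 1)): [0, 4, 1, 6, 2, 5, 3]
After 10 (swap(6, 3)): [0, 4, 1, 3, 2, 5, 6]
After 11 (swap(1, 4)): [0, 2, 1, 3, 4, 5, 6]
After 12 (swap(2, 1)): [0, 1, 2, 3, 4, 5, 6]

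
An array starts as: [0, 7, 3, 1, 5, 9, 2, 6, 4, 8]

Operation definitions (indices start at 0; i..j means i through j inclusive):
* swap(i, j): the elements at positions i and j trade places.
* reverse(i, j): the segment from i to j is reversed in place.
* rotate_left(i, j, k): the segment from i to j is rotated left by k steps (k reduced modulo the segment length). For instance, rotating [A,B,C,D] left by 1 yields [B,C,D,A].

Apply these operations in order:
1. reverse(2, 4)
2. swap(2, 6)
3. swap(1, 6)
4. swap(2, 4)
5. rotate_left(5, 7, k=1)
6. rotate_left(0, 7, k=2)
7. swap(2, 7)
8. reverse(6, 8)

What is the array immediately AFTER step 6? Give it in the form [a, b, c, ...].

After 1 (reverse(2, 4)): [0, 7, 5, 1, 3, 9, 2, 6, 4, 8]
After 2 (swap(2, 6)): [0, 7, 2, 1, 3, 9, 5, 6, 4, 8]
After 3 (swap(1, 6)): [0, 5, 2, 1, 3, 9, 7, 6, 4, 8]
After 4 (swap(2, 4)): [0, 5, 3, 1, 2, 9, 7, 6, 4, 8]
After 5 (rotate_left(5, 7, k=1)): [0, 5, 3, 1, 2, 7, 6, 9, 4, 8]
After 6 (rotate_left(0, 7, k=2)): [3, 1, 2, 7, 6, 9, 0, 5, 4, 8]

Answer: [3, 1, 2, 7, 6, 9, 0, 5, 4, 8]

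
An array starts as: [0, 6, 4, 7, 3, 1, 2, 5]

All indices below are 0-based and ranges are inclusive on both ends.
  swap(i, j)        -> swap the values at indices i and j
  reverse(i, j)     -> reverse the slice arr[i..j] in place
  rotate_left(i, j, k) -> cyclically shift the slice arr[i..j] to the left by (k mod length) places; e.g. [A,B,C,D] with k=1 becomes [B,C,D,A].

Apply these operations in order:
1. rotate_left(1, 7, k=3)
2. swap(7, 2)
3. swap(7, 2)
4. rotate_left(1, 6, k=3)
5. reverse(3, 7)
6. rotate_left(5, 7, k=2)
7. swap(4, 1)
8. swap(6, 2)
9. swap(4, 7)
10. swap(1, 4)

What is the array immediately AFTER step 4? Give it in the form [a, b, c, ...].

Answer: [0, 5, 6, 4, 3, 1, 2, 7]

Derivation:
After 1 (rotate_left(1, 7, k=3)): [0, 3, 1, 2, 5, 6, 4, 7]
After 2 (swap(7, 2)): [0, 3, 7, 2, 5, 6, 4, 1]
After 3 (swap(7, 2)): [0, 3, 1, 2, 5, 6, 4, 7]
After 4 (rotate_left(1, 6, k=3)): [0, 5, 6, 4, 3, 1, 2, 7]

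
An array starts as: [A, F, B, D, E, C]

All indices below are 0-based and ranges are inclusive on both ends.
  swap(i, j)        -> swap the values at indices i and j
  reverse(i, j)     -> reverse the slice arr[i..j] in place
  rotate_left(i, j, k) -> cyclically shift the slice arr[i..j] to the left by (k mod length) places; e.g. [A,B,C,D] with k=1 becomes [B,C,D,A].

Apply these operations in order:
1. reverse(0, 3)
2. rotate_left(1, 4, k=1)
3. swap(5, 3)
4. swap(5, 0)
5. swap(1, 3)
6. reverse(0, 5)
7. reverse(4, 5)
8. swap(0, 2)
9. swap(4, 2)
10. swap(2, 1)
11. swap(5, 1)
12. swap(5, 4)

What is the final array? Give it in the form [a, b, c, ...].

Answer: [F, C, B, A, E, D]

Derivation:
After 1 (reverse(0, 3)): [D, B, F, A, E, C]
After 2 (rotate_left(1, 4, k=1)): [D, F, A, E, B, C]
After 3 (swap(5, 3)): [D, F, A, C, B, E]
After 4 (swap(5, 0)): [E, F, A, C, B, D]
After 5 (swap(1, 3)): [E, C, A, F, B, D]
After 6 (reverse(0, 5)): [D, B, F, A, C, E]
After 7 (reverse(4, 5)): [D, B, F, A, E, C]
After 8 (swap(0, 2)): [F, B, D, A, E, C]
After 9 (swap(4, 2)): [F, B, E, A, D, C]
After 10 (swap(2, 1)): [F, E, B, A, D, C]
After 11 (swap(5, 1)): [F, C, B, A, D, E]
After 12 (swap(5, 4)): [F, C, B, A, E, D]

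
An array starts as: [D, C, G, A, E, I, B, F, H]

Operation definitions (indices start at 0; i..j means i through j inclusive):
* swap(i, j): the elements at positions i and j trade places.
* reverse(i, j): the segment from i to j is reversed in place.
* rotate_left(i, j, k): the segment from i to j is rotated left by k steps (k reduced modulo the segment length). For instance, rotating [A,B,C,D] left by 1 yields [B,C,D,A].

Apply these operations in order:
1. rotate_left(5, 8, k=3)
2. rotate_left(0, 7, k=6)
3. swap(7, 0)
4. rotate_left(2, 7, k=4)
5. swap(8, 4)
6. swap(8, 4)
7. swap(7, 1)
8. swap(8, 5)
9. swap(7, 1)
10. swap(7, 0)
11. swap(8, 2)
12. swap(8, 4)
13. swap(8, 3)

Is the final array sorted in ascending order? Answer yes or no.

Answer: yes

Derivation:
After 1 (rotate_left(5, 8, k=3)): [D, C, G, A, E, H, I, B, F]
After 2 (rotate_left(0, 7, k=6)): [I, B, D, C, G, A, E, H, F]
After 3 (swap(7, 0)): [H, B, D, C, G, A, E, I, F]
After 4 (rotate_left(2, 7, k=4)): [H, B, E, I, D, C, G, A, F]
After 5 (swap(8, 4)): [H, B, E, I, F, C, G, A, D]
After 6 (swap(8, 4)): [H, B, E, I, D, C, G, A, F]
After 7 (swap(7, 1)): [H, A, E, I, D, C, G, B, F]
After 8 (swap(8, 5)): [H, A, E, I, D, F, G, B, C]
After 9 (swap(7, 1)): [H, B, E, I, D, F, G, A, C]
After 10 (swap(7, 0)): [A, B, E, I, D, F, G, H, C]
After 11 (swap(8, 2)): [A, B, C, I, D, F, G, H, E]
After 12 (swap(8, 4)): [A, B, C, I, E, F, G, H, D]
After 13 (swap(8, 3)): [A, B, C, D, E, F, G, H, I]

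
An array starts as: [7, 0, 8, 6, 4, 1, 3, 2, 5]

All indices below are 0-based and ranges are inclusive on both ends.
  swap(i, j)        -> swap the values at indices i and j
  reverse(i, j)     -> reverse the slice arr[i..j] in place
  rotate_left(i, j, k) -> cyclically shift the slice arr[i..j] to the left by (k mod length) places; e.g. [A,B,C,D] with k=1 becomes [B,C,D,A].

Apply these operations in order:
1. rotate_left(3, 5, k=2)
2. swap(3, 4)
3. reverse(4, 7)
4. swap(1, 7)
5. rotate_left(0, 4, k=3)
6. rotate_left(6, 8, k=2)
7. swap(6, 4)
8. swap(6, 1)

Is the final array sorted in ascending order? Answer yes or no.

After 1 (rotate_left(3, 5, k=2)): [7, 0, 8, 1, 6, 4, 3, 2, 5]
After 2 (swap(3, 4)): [7, 0, 8, 6, 1, 4, 3, 2, 5]
After 3 (reverse(4, 7)): [7, 0, 8, 6, 2, 3, 4, 1, 5]
After 4 (swap(1, 7)): [7, 1, 8, 6, 2, 3, 4, 0, 5]
After 5 (rotate_left(0, 4, k=3)): [6, 2, 7, 1, 8, 3, 4, 0, 5]
After 6 (rotate_left(6, 8, k=2)): [6, 2, 7, 1, 8, 3, 5, 4, 0]
After 7 (swap(6, 4)): [6, 2, 7, 1, 5, 3, 8, 4, 0]
After 8 (swap(6, 1)): [6, 8, 7, 1, 5, 3, 2, 4, 0]

Answer: no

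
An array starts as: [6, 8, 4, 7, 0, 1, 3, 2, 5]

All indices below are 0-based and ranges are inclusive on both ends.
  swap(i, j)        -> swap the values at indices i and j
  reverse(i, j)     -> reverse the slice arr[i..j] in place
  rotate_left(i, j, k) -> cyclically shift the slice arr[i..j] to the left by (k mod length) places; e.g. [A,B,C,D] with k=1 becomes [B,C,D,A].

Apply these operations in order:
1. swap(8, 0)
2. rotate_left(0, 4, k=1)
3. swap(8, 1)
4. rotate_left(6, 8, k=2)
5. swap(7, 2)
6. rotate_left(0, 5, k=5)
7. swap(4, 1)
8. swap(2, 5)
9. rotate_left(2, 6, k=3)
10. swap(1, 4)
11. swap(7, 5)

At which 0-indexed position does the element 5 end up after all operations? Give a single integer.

Answer: 1

Derivation:
After 1 (swap(8, 0)): [5, 8, 4, 7, 0, 1, 3, 2, 6]
After 2 (rotate_left(0, 4, k=1)): [8, 4, 7, 0, 5, 1, 3, 2, 6]
After 3 (swap(8, 1)): [8, 6, 7, 0, 5, 1, 3, 2, 4]
After 4 (rotate_left(6, 8, k=2)): [8, 6, 7, 0, 5, 1, 4, 3, 2]
After 5 (swap(7, 2)): [8, 6, 3, 0, 5, 1, 4, 7, 2]
After 6 (rotate_left(0, 5, k=5)): [1, 8, 6, 3, 0, 5, 4, 7, 2]
After 7 (swap(4, 1)): [1, 0, 6, 3, 8, 5, 4, 7, 2]
After 8 (swap(2, 5)): [1, 0, 5, 3, 8, 6, 4, 7, 2]
After 9 (rotate_left(2, 6, k=3)): [1, 0, 6, 4, 5, 3, 8, 7, 2]
After 10 (swap(1, 4)): [1, 5, 6, 4, 0, 3, 8, 7, 2]
After 11 (swap(7, 5)): [1, 5, 6, 4, 0, 7, 8, 3, 2]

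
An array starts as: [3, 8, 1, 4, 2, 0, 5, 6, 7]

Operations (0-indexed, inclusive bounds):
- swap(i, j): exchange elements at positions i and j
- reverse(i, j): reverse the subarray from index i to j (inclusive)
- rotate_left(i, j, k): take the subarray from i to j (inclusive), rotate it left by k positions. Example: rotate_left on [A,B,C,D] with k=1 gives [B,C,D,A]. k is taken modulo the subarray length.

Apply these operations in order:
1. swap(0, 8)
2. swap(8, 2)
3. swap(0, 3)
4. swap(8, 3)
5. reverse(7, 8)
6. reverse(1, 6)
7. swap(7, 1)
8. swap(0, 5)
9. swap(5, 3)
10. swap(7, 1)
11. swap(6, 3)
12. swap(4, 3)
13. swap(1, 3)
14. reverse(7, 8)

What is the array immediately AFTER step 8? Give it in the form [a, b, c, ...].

After 1 (swap(0, 8)): [7, 8, 1, 4, 2, 0, 5, 6, 3]
After 2 (swap(8, 2)): [7, 8, 3, 4, 2, 0, 5, 6, 1]
After 3 (swap(0, 3)): [4, 8, 3, 7, 2, 0, 5, 6, 1]
After 4 (swap(8, 3)): [4, 8, 3, 1, 2, 0, 5, 6, 7]
After 5 (reverse(7, 8)): [4, 8, 3, 1, 2, 0, 5, 7, 6]
After 6 (reverse(1, 6)): [4, 5, 0, 2, 1, 3, 8, 7, 6]
After 7 (swap(7, 1)): [4, 7, 0, 2, 1, 3, 8, 5, 6]
After 8 (swap(0, 5)): [3, 7, 0, 2, 1, 4, 8, 5, 6]

Answer: [3, 7, 0, 2, 1, 4, 8, 5, 6]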